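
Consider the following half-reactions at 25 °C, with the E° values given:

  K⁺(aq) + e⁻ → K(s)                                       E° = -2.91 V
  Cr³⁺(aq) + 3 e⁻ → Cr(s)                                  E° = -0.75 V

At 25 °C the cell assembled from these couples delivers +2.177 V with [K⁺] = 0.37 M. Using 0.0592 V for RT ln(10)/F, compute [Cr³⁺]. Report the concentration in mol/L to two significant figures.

0.37 M

Cr³⁺/Cr is the cathode, K⁺/K the anode: E°cell = +2.16 V, n = 3.
Overall reaction: Cr³⁺(aq) + 3 K(s) → Cr(s) + 3 K⁺(aq); Q = [K⁺]^3/[Cr³⁺]^1.
From E = E° − (0.0592/n) log Q: log Q = (E° − E)·n/0.0592 = (+2.16 − (+2.177))·3/0.0592 = -0.8615.
So 1·log[Cr³⁺] = 3·log(0.37) − log Q = -1.2954 − (-0.8615) = -0.4339; [Cr³⁺] = 10^(-0.4339) ≈ 0.37 M.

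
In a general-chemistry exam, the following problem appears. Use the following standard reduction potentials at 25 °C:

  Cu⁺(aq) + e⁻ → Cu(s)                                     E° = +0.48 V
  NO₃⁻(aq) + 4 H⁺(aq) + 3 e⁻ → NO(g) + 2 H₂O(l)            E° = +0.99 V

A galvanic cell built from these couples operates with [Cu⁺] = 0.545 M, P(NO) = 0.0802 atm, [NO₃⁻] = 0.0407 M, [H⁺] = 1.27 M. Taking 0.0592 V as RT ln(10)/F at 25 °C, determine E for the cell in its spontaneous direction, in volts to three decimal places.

+0.528 V

NO₃⁻/NO is the cathode (higher E°), Cu⁺/Cu the anode: E°cell = +0.99 − (+0.48) = +0.51 V, n = 3.
Overall: NO₃⁻(aq) + 4 H⁺(aq) + 3 Cu(s) → NO(g) + 2 H₂O(l) + 3 Cu⁺(aq)
Q = P(NO)·[Cu⁺]^3 / ([NO₃⁻]·[H⁺]^4); log Q = -0.911.
E = E° − (0.0592/n) log Q = +0.51 − (0.0592/3)(-0.911) = +0.528 V.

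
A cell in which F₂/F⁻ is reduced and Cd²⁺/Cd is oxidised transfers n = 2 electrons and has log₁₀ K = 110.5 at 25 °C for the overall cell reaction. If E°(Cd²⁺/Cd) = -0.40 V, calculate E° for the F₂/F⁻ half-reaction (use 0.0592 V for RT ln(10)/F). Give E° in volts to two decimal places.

+2.87 V

E°cell = (0.0592/n)·log K = (0.0592/2)(110.5) = +3.271 V.
Since F₂/F⁻ is the cathode and Cd²⁺/Cd the anode, E°cell = E°(F₂/F⁻) − E°(Cd²⁺/Cd).
So E°(F₂/F⁻) = E°cell + E°(Cd²⁺/Cd) = +3.271 + (-0.40) = +2.87 V.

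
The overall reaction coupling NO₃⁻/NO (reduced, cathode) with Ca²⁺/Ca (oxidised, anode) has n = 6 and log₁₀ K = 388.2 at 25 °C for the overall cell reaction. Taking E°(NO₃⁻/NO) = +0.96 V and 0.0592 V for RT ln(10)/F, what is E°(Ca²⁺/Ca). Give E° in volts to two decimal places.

E°cell = (0.0592/n)·log K = (0.0592/6)(388.2) = +3.830 V.
Since NO₃⁻/NO is the cathode and Ca²⁺/Ca the anode, E°cell = E°(NO₃⁻/NO) − E°(Ca²⁺/Ca).
So E°(Ca²⁺/Ca) = E°(NO₃⁻/NO) − E°cell = (+0.96) − (+3.830) = -2.87 V.

-2.87 V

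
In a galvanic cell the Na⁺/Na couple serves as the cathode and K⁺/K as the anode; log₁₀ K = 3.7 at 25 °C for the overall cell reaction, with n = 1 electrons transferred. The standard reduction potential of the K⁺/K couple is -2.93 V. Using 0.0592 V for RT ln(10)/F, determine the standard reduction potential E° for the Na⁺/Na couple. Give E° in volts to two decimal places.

-2.71 V

E°cell = (0.0592/n)·log K = (0.0592/1)(3.7) = +0.219 V.
Since Na⁺/Na is the cathode and K⁺/K the anode, E°cell = E°(Na⁺/Na) − E°(K⁺/K).
So E°(Na⁺/Na) = E°cell + E°(K⁺/K) = +0.219 + (-2.93) = -2.71 V.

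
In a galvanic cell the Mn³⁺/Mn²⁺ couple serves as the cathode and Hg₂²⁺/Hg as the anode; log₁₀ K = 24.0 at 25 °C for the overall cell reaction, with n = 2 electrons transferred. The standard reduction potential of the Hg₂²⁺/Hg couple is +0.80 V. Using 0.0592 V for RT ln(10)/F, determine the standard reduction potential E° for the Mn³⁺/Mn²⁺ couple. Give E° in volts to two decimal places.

E°cell = (0.0592/n)·log K = (0.0592/2)(24.0) = +0.710 V.
Since Mn³⁺/Mn²⁺ is the cathode and Hg₂²⁺/Hg the anode, E°cell = E°(Mn³⁺/Mn²⁺) − E°(Hg₂²⁺/Hg).
So E°(Mn³⁺/Mn²⁺) = E°cell + E°(Hg₂²⁺/Hg) = +0.710 + (+0.80) = +1.51 V.

+1.51 V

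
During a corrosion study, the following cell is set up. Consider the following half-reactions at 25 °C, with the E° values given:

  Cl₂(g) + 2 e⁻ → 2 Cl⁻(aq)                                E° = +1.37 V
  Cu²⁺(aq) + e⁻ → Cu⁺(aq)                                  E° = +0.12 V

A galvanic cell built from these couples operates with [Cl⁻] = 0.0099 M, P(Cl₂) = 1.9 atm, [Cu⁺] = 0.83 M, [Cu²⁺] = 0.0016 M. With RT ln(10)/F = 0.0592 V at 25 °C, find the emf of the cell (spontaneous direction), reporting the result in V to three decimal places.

Cl₂/Cl⁻ is the cathode (higher E°), Cu²⁺/Cu⁺ the anode: E°cell = +1.37 − (+0.12) = +1.25 V, n = 2.
Overall: Cl₂(g) + 2 Cu⁺(aq) → 2 Cl⁻(aq) + 2 Cu²⁺(aq)
Q = [Cl⁻]^2·[Cu²⁺]^2 / (P(Cl₂)·[Cu⁺]^2); log Q = -9.717.
E = E° − (0.0592/n) log Q = +1.25 − (0.0592/2)(-9.717) = +1.538 V.

+1.538 V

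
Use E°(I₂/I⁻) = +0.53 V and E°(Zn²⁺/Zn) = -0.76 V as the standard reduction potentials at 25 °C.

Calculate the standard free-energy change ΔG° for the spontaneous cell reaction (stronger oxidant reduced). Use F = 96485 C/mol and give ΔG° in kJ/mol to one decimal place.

I₂/I⁻ (E° = +0.53 V) is the cathode; Zn²⁺/Zn (E° = -0.76 V) is the anode, so E°cell = +1.29 V.
Balancing electrons gives n = 2 (lcm of 2 and 2).
ΔG° = −nFE° = −(2)(96485)(+1.29) = -248,931 J = -248.9 kJ/mol.

-248.9 kJ/mol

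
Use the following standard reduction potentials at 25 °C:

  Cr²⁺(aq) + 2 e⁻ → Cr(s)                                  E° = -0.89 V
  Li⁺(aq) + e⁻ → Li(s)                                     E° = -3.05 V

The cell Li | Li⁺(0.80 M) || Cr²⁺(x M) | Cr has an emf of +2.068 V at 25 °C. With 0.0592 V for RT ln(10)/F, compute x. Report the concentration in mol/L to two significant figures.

Cr²⁺/Cr is the cathode, Li⁺/Li the anode: E°cell = +2.16 V, n = 2.
Overall reaction: Cr²⁺(aq) + 2 Li(s) → Cr(s) + 2 Li⁺(aq); Q = [Li⁺]^2/[Cr²⁺]^1.
From E = E° − (0.0592/n) log Q: log Q = (E° − E)·n/0.0592 = (+2.16 − (+2.068))·2/0.0592 = 3.1081.
So 1·log[Cr²⁺] = 2·log(0.8) − log Q = -0.1938 − (3.1081) = -3.3019; [Cr²⁺] = 10^(-3.3019) ≈ 0.00050 M.

0.00050 M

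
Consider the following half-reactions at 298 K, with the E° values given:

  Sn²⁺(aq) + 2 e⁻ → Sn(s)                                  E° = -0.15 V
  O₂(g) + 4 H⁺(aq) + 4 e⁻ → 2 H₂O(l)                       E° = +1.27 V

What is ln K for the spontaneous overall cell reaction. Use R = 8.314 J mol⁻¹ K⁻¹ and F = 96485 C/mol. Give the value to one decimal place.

221.2

Cathode: O₂/H₂O; anode: Sn²⁺/Sn. E°cell = (+1.27) − (-0.15) = +1.42 V, with n = 4.
ΔG° = −nFE° = −RT ln K, so ln K = nFE°/(RT) = (4)(96485)(+1.42) / ((8.314)(298)) = 221.198.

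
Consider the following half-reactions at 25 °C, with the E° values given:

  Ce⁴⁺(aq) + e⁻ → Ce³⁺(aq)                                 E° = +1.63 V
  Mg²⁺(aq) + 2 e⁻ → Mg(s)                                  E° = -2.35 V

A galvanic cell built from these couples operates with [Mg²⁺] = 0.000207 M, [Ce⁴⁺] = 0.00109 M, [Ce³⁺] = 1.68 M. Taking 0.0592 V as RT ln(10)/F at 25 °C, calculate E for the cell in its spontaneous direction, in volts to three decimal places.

Ce⁴⁺/Ce³⁺ is the cathode (higher E°), Mg²⁺/Mg the anode: E°cell = +1.63 − (-2.35) = +3.98 V, n = 2.
Overall: 2 Ce⁴⁺(aq) + Mg(s) → 2 Ce³⁺(aq) + Mg²⁺(aq)
Q = [Ce³⁺]^2·[Mg²⁺] / ([Ce⁴⁺]^2); log Q = 2.692.
E = E° − (0.0592/n) log Q = +3.98 − (0.0592/2)(2.692) = +3.900 V.

+3.900 V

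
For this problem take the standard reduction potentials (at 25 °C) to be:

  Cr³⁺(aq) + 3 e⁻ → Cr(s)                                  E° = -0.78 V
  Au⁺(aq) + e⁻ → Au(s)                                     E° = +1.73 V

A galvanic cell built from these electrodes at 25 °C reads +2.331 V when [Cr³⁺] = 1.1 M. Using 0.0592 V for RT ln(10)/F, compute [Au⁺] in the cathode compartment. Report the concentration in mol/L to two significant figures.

0.00098 M

Au⁺/Au is the cathode, Cr³⁺/Cr the anode: E°cell = +2.51 V, n = 3.
Overall reaction: 3 Au⁺(aq) + Cr(s) → 3 Au(s) + Cr³⁺(aq); Q = [Cr³⁺]^1/[Au⁺]^3.
From E = E° − (0.0592/n) log Q: log Q = (E° − E)·n/0.0592 = (+2.51 − (+2.331))·3/0.0592 = 9.0709.
So 3·log[Au⁺] = 1·log(1.1) − log Q = 0.0414 − (9.0709) = -9.0295; log[Au⁺] = -9.0295 / 3 = -3.0098; [Au⁺] = 10^(-3.0098) ≈ 0.00098 M.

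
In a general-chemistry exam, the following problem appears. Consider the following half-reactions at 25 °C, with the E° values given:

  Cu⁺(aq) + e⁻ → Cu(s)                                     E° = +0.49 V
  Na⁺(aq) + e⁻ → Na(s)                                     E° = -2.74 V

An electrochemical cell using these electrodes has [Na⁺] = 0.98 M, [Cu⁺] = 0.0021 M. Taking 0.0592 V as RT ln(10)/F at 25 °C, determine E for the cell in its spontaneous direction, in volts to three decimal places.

Cu⁺/Cu is the cathode (higher E°), Na⁺/Na the anode: E°cell = +0.49 − (-2.74) = +3.23 V, n = 1.
Overall: Cu⁺(aq) + Na(s) → Cu(s) + Na⁺(aq)
Q = [Na⁺] / ([Cu⁺]); log Q = 2.669.
E = E° − (0.0592/n) log Q = +3.23 − (0.0592/1)(2.669) = +3.072 V.

+3.072 V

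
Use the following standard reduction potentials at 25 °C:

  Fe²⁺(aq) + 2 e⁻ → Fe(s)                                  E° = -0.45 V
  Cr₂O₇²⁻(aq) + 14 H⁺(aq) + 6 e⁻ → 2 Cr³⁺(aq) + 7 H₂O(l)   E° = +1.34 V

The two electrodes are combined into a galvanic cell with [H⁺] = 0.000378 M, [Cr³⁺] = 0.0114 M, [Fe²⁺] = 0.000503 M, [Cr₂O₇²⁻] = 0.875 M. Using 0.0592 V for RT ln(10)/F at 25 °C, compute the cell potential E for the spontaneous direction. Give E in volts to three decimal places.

Cr₂O₇²⁻/Cr³⁺ is the cathode (higher E°), Fe²⁺/Fe the anode: E°cell = +1.34 − (-0.45) = +1.79 V, n = 6.
Overall: Cr₂O₇²⁻(aq) + 14 H⁺(aq) + 3 Fe(s) → 2 Cr³⁺(aq) + 7 H₂O(l) + 3 Fe²⁺(aq)
Q = [Cr³⁺]^2·[Fe²⁺]^3 / ([Cr₂O₇²⁻]·[H⁺]^14); log Q = 34.192.
E = E° − (0.0592/n) log Q = +1.79 − (0.0592/6)(34.192) = +1.453 V.

+1.453 V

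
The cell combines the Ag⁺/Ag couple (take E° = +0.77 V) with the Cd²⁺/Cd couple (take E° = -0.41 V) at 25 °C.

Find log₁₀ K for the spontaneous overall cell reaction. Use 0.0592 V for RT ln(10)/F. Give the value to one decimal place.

Cathode: Ag⁺/Ag; anode: Cd²⁺/Cd. E°cell = +1.18 V, n = 2.
log K = nE°cell / 0.0592 = (2)(+1.18) / 0.0592 = 39.9.

39.9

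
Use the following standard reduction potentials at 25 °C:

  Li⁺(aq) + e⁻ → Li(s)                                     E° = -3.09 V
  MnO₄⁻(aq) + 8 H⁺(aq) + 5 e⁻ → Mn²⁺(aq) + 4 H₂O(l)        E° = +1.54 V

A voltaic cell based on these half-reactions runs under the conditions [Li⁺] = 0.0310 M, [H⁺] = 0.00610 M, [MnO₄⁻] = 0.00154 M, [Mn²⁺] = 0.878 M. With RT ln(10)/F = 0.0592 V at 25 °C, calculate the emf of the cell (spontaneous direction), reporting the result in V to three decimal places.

MnO₄⁻/Mn²⁺ is the cathode (higher E°), Li⁺/Li the anode: E°cell = +1.54 − (-3.09) = +4.63 V, n = 5.
Overall: MnO₄⁻(aq) + 8 H⁺(aq) + 5 Li(s) → Mn²⁺(aq) + 4 H₂O(l) + 5 Li⁺(aq)
Q = [Mn²⁺]·[Li⁺]^5 / ([MnO₄⁻]·[H⁺]^8); log Q = 12.930.
E = E° − (0.0592/n) log Q = +4.63 − (0.0592/5)(12.930) = +4.477 V.

+4.477 V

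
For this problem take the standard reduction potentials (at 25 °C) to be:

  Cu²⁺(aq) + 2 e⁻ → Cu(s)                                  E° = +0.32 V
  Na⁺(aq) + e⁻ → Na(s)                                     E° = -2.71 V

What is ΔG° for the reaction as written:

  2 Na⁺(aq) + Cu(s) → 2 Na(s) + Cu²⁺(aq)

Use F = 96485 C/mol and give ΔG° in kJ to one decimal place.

+584.7 kJ

As written, Na⁺/Na is reduced (cathode) and Cu²⁺/Cu is oxidised (anode), so E°cell = (-2.71) − (+0.32) = -3.03 V.
Balancing electrons gives n = 2.
ΔG° = −nFE° = −(2)(96485)(-3.03) = 584,699 J = +584.7 kJ.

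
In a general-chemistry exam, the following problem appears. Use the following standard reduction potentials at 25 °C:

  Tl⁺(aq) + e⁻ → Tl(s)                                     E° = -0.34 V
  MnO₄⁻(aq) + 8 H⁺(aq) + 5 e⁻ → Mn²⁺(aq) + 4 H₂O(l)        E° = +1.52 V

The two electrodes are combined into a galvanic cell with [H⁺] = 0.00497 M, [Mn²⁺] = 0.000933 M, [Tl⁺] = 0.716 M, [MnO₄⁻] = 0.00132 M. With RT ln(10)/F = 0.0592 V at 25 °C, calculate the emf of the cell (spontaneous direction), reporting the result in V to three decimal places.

MnO₄⁻/Mn²⁺ is the cathode (higher E°), Tl⁺/Tl the anode: E°cell = +1.52 − (-0.34) = +1.86 V, n = 5.
Overall: MnO₄⁻(aq) + 8 H⁺(aq) + 5 Tl(s) → Mn²⁺(aq) + 4 H₂O(l) + 5 Tl⁺(aq)
Q = [Mn²⁺]·[Tl⁺]^5 / ([MnO₄⁻]·[H⁺]^8); log Q = 17.553.
E = E° − (0.0592/n) log Q = +1.86 − (0.0592/5)(17.553) = +1.652 V.

+1.652 V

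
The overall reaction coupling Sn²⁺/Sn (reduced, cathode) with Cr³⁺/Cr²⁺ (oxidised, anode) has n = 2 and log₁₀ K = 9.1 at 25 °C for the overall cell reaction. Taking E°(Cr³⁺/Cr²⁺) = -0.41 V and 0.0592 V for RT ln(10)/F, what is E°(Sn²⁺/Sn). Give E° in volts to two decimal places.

E°cell = (0.0592/n)·log K = (0.0592/2)(9.1) = +0.269 V.
Since Sn²⁺/Sn is the cathode and Cr³⁺/Cr²⁺ the anode, E°cell = E°(Sn²⁺/Sn) − E°(Cr³⁺/Cr²⁺).
So E°(Sn²⁺/Sn) = E°cell + E°(Cr³⁺/Cr²⁺) = +0.269 + (-0.41) = -0.14 V.

-0.14 V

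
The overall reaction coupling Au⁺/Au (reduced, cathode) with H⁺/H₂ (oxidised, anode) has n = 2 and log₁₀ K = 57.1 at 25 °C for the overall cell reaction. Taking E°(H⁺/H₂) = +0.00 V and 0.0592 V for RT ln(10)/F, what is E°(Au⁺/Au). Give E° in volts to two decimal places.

E°cell = (0.0592/n)·log K = (0.0592/2)(57.1) = +1.690 V.
Since Au⁺/Au is the cathode and H⁺/H₂ the anode, E°cell = E°(Au⁺/Au) − E°(H⁺/H₂).
So E°(Au⁺/Au) = E°cell + E°(H⁺/H₂) = +1.690 + (+0.00) = +1.69 V.

+1.69 V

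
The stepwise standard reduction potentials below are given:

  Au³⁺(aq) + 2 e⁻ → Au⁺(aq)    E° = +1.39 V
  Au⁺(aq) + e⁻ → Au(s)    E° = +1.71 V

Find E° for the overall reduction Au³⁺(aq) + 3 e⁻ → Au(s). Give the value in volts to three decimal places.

Adding the free-energy changes (−nFE°) of the two steps gives −n₃FE°₃ = −n₁FE°₁ − n₂FE°₂.
E°₃ = (2×+1.39 + 1×+1.71) / 3 = (+4.490) / 3 = +1.497 V.
E° values themselves are not directly additive — weighting by electron count is essential.

+1.497 V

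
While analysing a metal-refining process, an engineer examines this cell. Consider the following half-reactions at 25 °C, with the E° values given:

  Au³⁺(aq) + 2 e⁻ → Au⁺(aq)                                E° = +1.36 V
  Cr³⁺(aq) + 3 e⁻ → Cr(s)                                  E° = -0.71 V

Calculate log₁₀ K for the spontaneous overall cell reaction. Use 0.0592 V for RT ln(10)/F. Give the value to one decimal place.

Cathode: Au³⁺/Au⁺; anode: Cr³⁺/Cr. E°cell = +2.07 V, n = 6.
log K = nE°cell / 0.0592 = (6)(+2.07) / 0.0592 = 209.8.

209.8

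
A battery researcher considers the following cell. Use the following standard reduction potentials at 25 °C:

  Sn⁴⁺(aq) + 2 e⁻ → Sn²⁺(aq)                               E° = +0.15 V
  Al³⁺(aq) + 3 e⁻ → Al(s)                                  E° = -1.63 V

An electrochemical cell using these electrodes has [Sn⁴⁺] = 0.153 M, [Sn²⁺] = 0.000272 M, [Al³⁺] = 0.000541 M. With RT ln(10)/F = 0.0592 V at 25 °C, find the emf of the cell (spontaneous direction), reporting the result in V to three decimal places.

Sn⁴⁺/Sn²⁺ is the cathode (higher E°), Al³⁺/Al the anode: E°cell = +0.15 − (-1.63) = +1.78 V, n = 6.
Overall: 3 Sn⁴⁺(aq) + 2 Al(s) → 3 Sn²⁺(aq) + 2 Al³⁺(aq)
Q = [Sn²⁺]^3·[Al³⁺]^2 / ([Sn⁴⁺]^3); log Q = -14.784.
E = E° − (0.0592/n) log Q = +1.78 − (0.0592/6)(-14.784) = +1.926 V.

+1.926 V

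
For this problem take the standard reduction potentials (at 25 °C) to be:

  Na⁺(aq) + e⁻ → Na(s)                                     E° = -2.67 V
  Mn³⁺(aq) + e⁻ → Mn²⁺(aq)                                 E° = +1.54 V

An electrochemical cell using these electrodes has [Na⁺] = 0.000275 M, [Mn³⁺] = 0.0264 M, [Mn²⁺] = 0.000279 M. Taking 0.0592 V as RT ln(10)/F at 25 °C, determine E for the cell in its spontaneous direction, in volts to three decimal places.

Mn³⁺/Mn²⁺ is the cathode (higher E°), Na⁺/Na the anode: E°cell = +1.54 − (-2.67) = +4.21 V, n = 1.
Overall: Mn³⁺(aq) + Na(s) → Mn²⁺(aq) + Na⁺(aq)
Q = [Mn²⁺]·[Na⁺] / ([Mn³⁺]); log Q = -5.537.
E = E° − (0.0592/n) log Q = +4.21 − (0.0592/1)(-5.537) = +4.538 V.

+4.538 V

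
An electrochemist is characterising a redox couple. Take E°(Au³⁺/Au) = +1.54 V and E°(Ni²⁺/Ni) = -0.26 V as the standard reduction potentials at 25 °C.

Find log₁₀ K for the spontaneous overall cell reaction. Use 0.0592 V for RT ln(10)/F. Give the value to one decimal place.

182.4

Cathode: Au³⁺/Au; anode: Ni²⁺/Ni. E°cell = +1.80 V, n = 6.
log K = nE°cell / 0.0592 = (6)(+1.80) / 0.0592 = 182.4.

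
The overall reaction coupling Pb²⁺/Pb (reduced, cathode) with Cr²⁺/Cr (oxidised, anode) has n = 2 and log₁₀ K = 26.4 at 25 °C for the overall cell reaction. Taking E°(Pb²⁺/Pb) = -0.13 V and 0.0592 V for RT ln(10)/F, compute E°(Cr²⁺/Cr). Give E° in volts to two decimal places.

E°cell = (0.0592/n)·log K = (0.0592/2)(26.4) = +0.781 V.
Since Pb²⁺/Pb is the cathode and Cr²⁺/Cr the anode, E°cell = E°(Pb²⁺/Pb) − E°(Cr²⁺/Cr).
So E°(Cr²⁺/Cr) = E°(Pb²⁺/Pb) − E°cell = (-0.13) − (+0.781) = -0.91 V.

-0.91 V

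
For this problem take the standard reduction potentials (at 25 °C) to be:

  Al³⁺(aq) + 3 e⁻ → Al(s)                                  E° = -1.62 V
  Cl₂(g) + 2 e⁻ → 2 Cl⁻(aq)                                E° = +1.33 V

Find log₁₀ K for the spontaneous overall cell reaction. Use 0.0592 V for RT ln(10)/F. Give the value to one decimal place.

299.0

Cathode: Cl₂/Cl⁻; anode: Al³⁺/Al. E°cell = +2.95 V, n = 6.
log K = nE°cell / 0.0592 = (6)(+2.95) / 0.0592 = 299.0.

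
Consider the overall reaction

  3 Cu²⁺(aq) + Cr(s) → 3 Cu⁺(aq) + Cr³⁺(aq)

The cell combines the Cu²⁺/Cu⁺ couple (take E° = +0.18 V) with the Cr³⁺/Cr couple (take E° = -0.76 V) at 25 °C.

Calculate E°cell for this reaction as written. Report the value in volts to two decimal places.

+0.94 V

The Cu²⁺/Cu⁺ couple has the higher reduction potential, so it is the cathode; Cr³⁺/Cr is oxidised at the anode.
E°cell = E°(cathode) − E°(anode) = (+0.18) − (-0.76) = +0.94 V.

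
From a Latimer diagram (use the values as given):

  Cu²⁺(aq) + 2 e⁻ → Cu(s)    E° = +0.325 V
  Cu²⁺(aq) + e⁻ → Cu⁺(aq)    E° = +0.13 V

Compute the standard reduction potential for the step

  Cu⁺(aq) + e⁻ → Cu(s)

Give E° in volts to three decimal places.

+0.520 V

Sequential free energies add, so n₃E°₃ = n₁E°₁ + n₂E°₂.
With n₃ = 2, and the known step contributing 1×(+0.13) V, the unknown satisfies 1·E° = 2×(+0.325) − 1×(+0.13) = +0.520.
E° = +0.520 / 1 = +0.520 V.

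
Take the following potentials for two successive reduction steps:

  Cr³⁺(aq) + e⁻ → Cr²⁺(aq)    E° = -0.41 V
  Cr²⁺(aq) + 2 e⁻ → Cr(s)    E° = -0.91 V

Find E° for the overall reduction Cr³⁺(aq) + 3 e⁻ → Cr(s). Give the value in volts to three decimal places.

Since ΔG° = −nFE° is additive over sequential reductions, n₃E°₃ = n₁E°₁ + n₂E°₂.
E°₃ = (1×-0.41 + 2×-0.91) / 3 = (-2.230) / 3 = -0.743 V.
Simply averaging or adding the two E° values would be wrong; the electron-weighted sum is required.

-0.743 V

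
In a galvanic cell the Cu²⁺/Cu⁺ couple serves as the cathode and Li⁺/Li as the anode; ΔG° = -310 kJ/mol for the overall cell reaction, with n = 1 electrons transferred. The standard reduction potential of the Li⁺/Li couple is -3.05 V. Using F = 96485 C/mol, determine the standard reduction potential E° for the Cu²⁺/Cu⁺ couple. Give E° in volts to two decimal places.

+0.16 V

E°cell = −ΔG°/(nF) = −(-310×10³)/((1)(96485)) = +3.213 V.
Since Cu²⁺/Cu⁺ is the cathode and Li⁺/Li the anode, E°cell = E°(Cu²⁺/Cu⁺) − E°(Li⁺/Li).
So E°(Cu²⁺/Cu⁺) = E°cell + E°(Li⁺/Li) = +3.213 + (-3.05) = +0.16 V.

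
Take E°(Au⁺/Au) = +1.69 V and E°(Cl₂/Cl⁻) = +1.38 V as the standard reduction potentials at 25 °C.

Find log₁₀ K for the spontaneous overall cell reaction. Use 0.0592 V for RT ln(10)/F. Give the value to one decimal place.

10.5

Cathode: Au⁺/Au; anode: Cl₂/Cl⁻. E°cell = +0.31 V, n = 2.
log K = nE°cell / 0.0592 = (2)(+0.31) / 0.0592 = 10.5.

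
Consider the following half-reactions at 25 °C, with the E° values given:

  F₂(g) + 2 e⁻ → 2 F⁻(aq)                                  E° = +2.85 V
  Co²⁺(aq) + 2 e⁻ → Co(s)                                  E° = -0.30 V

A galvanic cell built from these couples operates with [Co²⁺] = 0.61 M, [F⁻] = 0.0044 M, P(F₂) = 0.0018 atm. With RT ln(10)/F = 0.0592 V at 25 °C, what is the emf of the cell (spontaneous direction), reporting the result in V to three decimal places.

+3.215 V

F₂/F⁻ is the cathode (higher E°), Co²⁺/Co the anode: E°cell = +2.85 − (-0.30) = +3.15 V, n = 2.
Overall: F₂(g) + Co(s) → 2 F⁻(aq) + Co²⁺(aq)
Q = [F⁻]^2·[Co²⁺] / (P(F₂)); log Q = -2.183.
E = E° − (0.0592/n) log Q = +3.15 − (0.0592/2)(-2.183) = +3.215 V.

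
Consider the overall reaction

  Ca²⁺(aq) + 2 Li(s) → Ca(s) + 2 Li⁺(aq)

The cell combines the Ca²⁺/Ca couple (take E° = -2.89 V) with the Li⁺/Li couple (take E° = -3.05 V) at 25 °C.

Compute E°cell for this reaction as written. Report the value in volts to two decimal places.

+0.16 V

The Ca²⁺/Ca couple has the higher reduction potential, so it is the cathode; Li⁺/Li is oxidised at the anode.
E°cell = E°(cathode) − E°(anode) = (-2.89) − (-3.05) = +0.16 V.
Since E°cell > 0, the reaction is spontaneous under standard conditions.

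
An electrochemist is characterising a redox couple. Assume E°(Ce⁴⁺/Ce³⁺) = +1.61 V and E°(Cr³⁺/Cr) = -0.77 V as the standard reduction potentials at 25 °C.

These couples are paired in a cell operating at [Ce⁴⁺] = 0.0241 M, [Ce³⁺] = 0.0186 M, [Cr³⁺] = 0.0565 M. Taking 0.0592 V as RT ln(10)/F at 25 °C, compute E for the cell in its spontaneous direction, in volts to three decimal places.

Ce⁴⁺/Ce³⁺ is the cathode (higher E°), Cr³⁺/Cr the anode: E°cell = +1.61 − (-0.77) = +2.38 V, n = 3.
Overall: 3 Ce⁴⁺(aq) + Cr(s) → 3 Ce³⁺(aq) + Cr³⁺(aq)
Q = [Ce³⁺]^3·[Cr³⁺] / ([Ce⁴⁺]^3); log Q = -1.585.
E = E° − (0.0592/n) log Q = +2.38 − (0.0592/3)(-1.585) = +2.411 V.

+2.411 V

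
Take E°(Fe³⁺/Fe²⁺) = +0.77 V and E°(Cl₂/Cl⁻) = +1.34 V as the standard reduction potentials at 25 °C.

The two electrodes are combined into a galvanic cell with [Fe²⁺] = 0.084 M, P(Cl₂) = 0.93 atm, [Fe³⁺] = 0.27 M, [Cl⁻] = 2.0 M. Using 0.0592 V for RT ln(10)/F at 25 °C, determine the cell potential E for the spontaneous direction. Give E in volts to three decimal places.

Cl₂/Cl⁻ is the cathode (higher E°), Fe³⁺/Fe²⁺ the anode: E°cell = +1.34 − (+0.77) = +0.57 V, n = 2.
Overall: Cl₂(g) + 2 Fe²⁺(aq) → 2 Cl⁻(aq) + 2 Fe³⁺(aq)
Q = [Cl⁻]^2·[Fe³⁺]^2 / (P(Cl₂)·[Fe²⁺]^2); log Q = 1.648.
E = E° − (0.0592/n) log Q = +0.57 − (0.0592/2)(1.648) = +0.521 V.

+0.521 V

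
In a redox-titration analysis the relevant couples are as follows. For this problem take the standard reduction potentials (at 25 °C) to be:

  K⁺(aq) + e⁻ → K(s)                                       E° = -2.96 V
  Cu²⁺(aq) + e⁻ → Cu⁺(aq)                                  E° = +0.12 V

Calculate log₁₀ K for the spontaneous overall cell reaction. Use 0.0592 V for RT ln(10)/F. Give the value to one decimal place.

Cathode: Cu²⁺/Cu⁺; anode: K⁺/K. E°cell = +3.08 V, n = 1.
log K = nE°cell / 0.0592 = (1)(+3.08) / 0.0592 = 52.0.

52.0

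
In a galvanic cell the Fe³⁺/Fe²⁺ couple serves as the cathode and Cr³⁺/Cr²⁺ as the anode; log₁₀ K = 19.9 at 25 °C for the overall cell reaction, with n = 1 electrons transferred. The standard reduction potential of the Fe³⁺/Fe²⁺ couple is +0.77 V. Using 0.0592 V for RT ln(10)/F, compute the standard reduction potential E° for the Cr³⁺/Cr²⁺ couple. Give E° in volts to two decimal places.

E°cell = (0.0592/n)·log K = (0.0592/1)(19.9) = +1.178 V.
Since Fe³⁺/Fe²⁺ is the cathode and Cr³⁺/Cr²⁺ the anode, E°cell = E°(Fe³⁺/Fe²⁺) − E°(Cr³⁺/Cr²⁺).
So E°(Cr³⁺/Cr²⁺) = E°(Fe³⁺/Fe²⁺) − E°cell = (+0.77) − (+1.178) = -0.41 V.

-0.41 V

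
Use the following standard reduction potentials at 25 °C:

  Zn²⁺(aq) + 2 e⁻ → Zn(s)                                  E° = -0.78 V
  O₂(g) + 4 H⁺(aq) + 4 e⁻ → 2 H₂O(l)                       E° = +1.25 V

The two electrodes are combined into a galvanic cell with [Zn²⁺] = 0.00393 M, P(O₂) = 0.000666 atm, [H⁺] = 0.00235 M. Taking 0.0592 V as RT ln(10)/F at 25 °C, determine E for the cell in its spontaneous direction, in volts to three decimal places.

+1.899 V

O₂/H₂O is the cathode (higher E°), Zn²⁺/Zn the anode: E°cell = +1.25 − (-0.78) = +2.03 V, n = 4.
Overall: O₂(g) + 4 H⁺(aq) + 2 Zn(s) → 2 H₂O(l) + 2 Zn²⁺(aq)
Q = [Zn²⁺]^2 / (P(O₂)·[H⁺]^4); log Q = 8.881.
E = E° − (0.0592/n) log Q = +2.03 − (0.0592/4)(8.881) = +1.899 V.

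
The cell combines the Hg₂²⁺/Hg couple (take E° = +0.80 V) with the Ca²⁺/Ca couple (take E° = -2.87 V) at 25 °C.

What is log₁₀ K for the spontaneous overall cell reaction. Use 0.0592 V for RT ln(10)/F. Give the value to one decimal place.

124.0

Cathode: Hg₂²⁺/Hg; anode: Ca²⁺/Ca. E°cell = +3.67 V, n = 2.
log K = nE°cell / 0.0592 = (2)(+3.67) / 0.0592 = 124.0.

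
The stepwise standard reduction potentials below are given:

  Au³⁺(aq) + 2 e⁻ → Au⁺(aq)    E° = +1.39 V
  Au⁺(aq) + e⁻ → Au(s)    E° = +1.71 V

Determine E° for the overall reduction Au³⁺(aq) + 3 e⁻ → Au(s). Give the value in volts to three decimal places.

+1.497 V

Since ΔG° = −nFE° is additive over sequential reductions, n₃E°₃ = n₁E°₁ + n₂E°₂.
E°₃ = (2×+1.39 + 1×+1.71) / 3 = (+4.490) / 3 = +1.497 V.
E° values themselves are not directly additive — weighting by electron count is essential.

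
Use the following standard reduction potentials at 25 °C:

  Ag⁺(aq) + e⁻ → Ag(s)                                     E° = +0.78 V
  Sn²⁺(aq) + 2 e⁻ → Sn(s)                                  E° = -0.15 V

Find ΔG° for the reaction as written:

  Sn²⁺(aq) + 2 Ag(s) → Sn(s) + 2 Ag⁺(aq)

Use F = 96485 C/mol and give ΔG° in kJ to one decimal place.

As written, Sn²⁺/Sn is reduced (cathode) and Ag⁺/Ag is oxidised (anode), so E°cell = (-0.15) − (+0.78) = -0.93 V.
Balancing electrons gives n = 2.
ΔG° = −nFE° = −(2)(96485)(-0.93) = 179,462 J = +179.5 kJ.

+179.5 kJ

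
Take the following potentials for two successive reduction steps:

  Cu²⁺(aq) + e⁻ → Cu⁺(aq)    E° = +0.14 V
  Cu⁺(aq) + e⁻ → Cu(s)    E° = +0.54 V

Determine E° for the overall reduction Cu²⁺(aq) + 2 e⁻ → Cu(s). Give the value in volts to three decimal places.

+0.340 V

Standard free energies of sequential steps add: ΔG°₃ = ΔG°₁ + ΔG°₂, so n₃E°₃ = n₁E°₁ + n₂E°₂.
E°₃ = (1×+0.14 + 1×+0.54) / 2 = (+0.680) / 2 = +0.340 V.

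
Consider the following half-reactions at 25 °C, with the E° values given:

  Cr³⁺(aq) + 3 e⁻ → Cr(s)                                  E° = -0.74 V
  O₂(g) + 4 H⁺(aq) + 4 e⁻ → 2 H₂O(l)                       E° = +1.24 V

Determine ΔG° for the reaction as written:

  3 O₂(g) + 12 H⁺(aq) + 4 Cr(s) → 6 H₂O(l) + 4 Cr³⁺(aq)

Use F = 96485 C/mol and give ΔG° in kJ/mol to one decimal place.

As written, O₂/H₂O is reduced (cathode) and Cr³⁺/Cr is oxidised (anode), so E°cell = (+1.24) − (-0.74) = +1.98 V.
Balancing electrons gives n = 12.
ΔG° = −nFE° = −(12)(96485)(+1.98) = -2,292,484 J = -2292.5 kJ/mol.

-2292.5 kJ/mol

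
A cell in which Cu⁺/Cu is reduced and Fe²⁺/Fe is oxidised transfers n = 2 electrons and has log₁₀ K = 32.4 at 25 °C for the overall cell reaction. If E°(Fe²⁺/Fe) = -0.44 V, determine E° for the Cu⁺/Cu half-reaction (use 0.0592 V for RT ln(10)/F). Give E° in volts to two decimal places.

E°cell = (0.0592/n)·log K = (0.0592/2)(32.4) = +0.959 V.
Since Cu⁺/Cu is the cathode and Fe²⁺/Fe the anode, E°cell = E°(Cu⁺/Cu) − E°(Fe²⁺/Fe).
So E°(Cu⁺/Cu) = E°cell + E°(Fe²⁺/Fe) = +0.959 + (-0.44) = +0.52 V.

+0.52 V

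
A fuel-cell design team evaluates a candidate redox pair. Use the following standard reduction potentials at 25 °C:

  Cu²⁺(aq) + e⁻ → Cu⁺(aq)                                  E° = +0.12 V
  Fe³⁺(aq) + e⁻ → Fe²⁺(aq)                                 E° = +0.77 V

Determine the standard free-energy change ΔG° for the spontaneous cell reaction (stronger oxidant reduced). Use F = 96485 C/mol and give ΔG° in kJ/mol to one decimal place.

-62.7 kJ/mol

Fe³⁺/Fe²⁺ (E° = +0.77 V) is the cathode; Cu²⁺/Cu⁺ (E° = +0.12 V) is the anode, so E°cell = +0.65 V.
Balancing electrons gives n = 1 (lcm of 1 and 1).
ΔG° = −nFE° = −(1)(96485)(+0.65) = -62,715 J = -62.7 kJ/mol.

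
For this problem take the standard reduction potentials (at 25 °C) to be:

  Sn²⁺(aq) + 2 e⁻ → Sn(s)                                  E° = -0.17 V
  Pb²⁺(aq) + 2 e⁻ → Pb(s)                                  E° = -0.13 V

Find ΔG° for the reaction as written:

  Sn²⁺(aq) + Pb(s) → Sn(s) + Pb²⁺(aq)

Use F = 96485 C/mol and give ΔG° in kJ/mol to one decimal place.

As written, Sn²⁺/Sn is reduced (cathode) and Pb²⁺/Pb is oxidised (anode), so E°cell = (-0.17) − (-0.13) = -0.04 V.
Balancing electrons gives n = 2.
ΔG° = −nFE° = −(2)(96485)(-0.04) = 7,719 J = +7.7 kJ/mol.

+7.7 kJ/mol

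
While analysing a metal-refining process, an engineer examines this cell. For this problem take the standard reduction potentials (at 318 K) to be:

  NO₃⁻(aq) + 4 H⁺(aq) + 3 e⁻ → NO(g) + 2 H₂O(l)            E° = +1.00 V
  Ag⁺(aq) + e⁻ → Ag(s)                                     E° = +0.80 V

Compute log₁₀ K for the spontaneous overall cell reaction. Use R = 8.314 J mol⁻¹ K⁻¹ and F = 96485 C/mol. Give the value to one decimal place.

Cathode: NO₃⁻/NO; anode: Ag⁺/Ag. E°cell = (+1.00) − (+0.80) = +0.20 V, with n = 3.
ΔG° = −nFE° = −RT ln K, so ln K = nFE°/(RT) = (3)(96485)(+0.20) / ((8.314)(318)) = 21.896.
log₁₀ K = 21.896 / ln 10 = 9.5.

9.5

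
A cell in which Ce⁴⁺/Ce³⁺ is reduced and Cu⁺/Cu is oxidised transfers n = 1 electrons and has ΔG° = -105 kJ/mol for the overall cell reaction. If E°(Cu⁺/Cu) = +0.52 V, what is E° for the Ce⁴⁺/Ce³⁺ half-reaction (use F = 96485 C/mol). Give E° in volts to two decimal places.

E°cell = −ΔG°/(nF) = −(-105×10³)/((1)(96485)) = +1.088 V.
Since Ce⁴⁺/Ce³⁺ is the cathode and Cu⁺/Cu the anode, E°cell = E°(Ce⁴⁺/Ce³⁺) − E°(Cu⁺/Cu).
So E°(Ce⁴⁺/Ce³⁺) = E°cell + E°(Cu⁺/Cu) = +1.088 + (+0.52) = +1.61 V.

+1.61 V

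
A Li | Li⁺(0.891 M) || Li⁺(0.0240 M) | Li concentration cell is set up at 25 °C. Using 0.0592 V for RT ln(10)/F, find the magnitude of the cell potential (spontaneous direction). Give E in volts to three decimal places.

+0.093 V

For a concentration cell E°cell = 0. The 0.891 M side is the cathode (reduction is favoured where [Li⁺] is higher).
With n = 1, E = −(0.0592/1) log([Li⁺]ₐₙ/[Li⁺]꜀ₐₜ) = −(0.0592/1) log(0.024/0.891) = −(0.0592/1)(-1.570) = +0.093 V.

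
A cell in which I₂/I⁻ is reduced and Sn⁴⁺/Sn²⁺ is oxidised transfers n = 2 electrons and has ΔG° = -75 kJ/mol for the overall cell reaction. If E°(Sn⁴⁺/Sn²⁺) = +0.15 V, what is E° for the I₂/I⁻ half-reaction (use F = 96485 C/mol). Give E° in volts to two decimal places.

+0.54 V

E°cell = −ΔG°/(nF) = −(-75×10³)/((2)(96485)) = +0.389 V.
Since I₂/I⁻ is the cathode and Sn⁴⁺/Sn²⁺ the anode, E°cell = E°(I₂/I⁻) − E°(Sn⁴⁺/Sn²⁺).
So E°(I₂/I⁻) = E°cell + E°(Sn⁴⁺/Sn²⁺) = +0.389 + (+0.15) = +0.54 V.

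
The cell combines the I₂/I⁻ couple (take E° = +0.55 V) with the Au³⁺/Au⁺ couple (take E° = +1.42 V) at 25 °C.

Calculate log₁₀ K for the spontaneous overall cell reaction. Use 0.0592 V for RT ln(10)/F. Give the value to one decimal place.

Cathode: Au³⁺/Au⁺; anode: I₂/I⁻. E°cell = +0.87 V, n = 2.
log K = nE°cell / 0.0592 = (2)(+0.87) / 0.0592 = 29.4.

29.4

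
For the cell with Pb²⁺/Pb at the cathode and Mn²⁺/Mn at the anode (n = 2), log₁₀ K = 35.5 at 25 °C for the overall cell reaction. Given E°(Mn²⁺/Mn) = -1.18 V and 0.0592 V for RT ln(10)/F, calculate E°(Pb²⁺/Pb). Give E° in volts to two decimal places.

E°cell = (0.0592/n)·log K = (0.0592/2)(35.5) = +1.051 V.
Since Pb²⁺/Pb is the cathode and Mn²⁺/Mn the anode, E°cell = E°(Pb²⁺/Pb) − E°(Mn²⁺/Mn).
So E°(Pb²⁺/Pb) = E°cell + E°(Mn²⁺/Mn) = +1.051 + (-1.18) = -0.13 V.

-0.13 V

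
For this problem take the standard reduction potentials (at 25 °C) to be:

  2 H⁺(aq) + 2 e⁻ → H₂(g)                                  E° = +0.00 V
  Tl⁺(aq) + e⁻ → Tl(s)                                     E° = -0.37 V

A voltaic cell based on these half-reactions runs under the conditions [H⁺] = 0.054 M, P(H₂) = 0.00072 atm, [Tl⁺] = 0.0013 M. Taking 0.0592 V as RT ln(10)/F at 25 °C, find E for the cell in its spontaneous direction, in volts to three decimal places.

+0.559 V

H⁺/H₂ is the cathode (higher E°), Tl⁺/Tl the anode: E°cell = +0.00 − (-0.37) = +0.37 V, n = 2.
Overall: 2 H⁺(aq) + 2 Tl(s) → H₂(g) + 2 Tl⁺(aq)
Q = P(H₂)·[Tl⁺]^2 / ([H⁺]^2); log Q = -6.380.
E = E° − (0.0592/n) log Q = +0.37 − (0.0592/2)(-6.380) = +0.559 V.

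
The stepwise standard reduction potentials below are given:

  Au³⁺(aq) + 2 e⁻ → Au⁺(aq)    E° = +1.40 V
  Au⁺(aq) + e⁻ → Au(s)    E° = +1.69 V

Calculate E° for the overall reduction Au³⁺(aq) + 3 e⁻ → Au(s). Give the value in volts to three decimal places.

+1.497 V

Standard free energies of sequential steps add: ΔG°₃ = ΔG°₁ + ΔG°₂, so n₃E°₃ = n₁E°₁ + n₂E°₂.
E°₃ = (2×+1.40 + 1×+1.69) / 3 = (+4.490) / 3 = +1.497 V.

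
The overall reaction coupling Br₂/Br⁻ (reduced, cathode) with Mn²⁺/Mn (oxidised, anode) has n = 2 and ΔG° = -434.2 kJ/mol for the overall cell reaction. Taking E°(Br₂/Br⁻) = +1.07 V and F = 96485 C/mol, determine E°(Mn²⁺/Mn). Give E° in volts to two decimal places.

-1.18 V

E°cell = −ΔG°/(nF) = −(-434.2×10³)/((2)(96485)) = +2.250 V.
Since Br₂/Br⁻ is the cathode and Mn²⁺/Mn the anode, E°cell = E°(Br₂/Br⁻) − E°(Mn²⁺/Mn).
So E°(Mn²⁺/Mn) = E°(Br₂/Br⁻) − E°cell = (+1.07) − (+2.250) = -1.18 V.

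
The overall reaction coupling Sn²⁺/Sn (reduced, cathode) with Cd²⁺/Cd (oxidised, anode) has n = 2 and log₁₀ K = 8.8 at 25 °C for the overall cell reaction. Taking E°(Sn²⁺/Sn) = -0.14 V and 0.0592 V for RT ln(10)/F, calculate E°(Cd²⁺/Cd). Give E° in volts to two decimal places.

-0.40 V

E°cell = (0.0592/n)·log K = (0.0592/2)(8.8) = +0.260 V.
Since Sn²⁺/Sn is the cathode and Cd²⁺/Cd the anode, E°cell = E°(Sn²⁺/Sn) − E°(Cd²⁺/Cd).
So E°(Cd²⁺/Cd) = E°(Sn²⁺/Sn) − E°cell = (-0.14) − (+0.260) = -0.40 V.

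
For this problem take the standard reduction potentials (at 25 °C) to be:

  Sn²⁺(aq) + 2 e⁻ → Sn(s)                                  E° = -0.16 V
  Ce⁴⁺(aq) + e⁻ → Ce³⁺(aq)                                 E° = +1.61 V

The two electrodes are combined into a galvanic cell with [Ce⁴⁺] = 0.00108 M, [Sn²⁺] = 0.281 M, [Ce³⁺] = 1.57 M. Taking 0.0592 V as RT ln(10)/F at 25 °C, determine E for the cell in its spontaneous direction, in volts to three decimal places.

+1.599 V

Ce⁴⁺/Ce³⁺ is the cathode (higher E°), Sn²⁺/Sn the anode: E°cell = +1.61 − (-0.16) = +1.77 V, n = 2.
Overall: 2 Ce⁴⁺(aq) + Sn(s) → 2 Ce³⁺(aq) + Sn²⁺(aq)
Q = [Ce³⁺]^2·[Sn²⁺] / ([Ce⁴⁺]^2); log Q = 5.774.
E = E° − (0.0592/n) log Q = +1.77 − (0.0592/2)(5.774) = +1.599 V.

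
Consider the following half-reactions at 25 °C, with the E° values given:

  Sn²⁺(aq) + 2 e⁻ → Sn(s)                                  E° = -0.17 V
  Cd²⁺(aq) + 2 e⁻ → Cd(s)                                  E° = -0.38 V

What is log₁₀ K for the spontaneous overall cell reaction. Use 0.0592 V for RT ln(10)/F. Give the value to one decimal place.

Cathode: Sn²⁺/Sn; anode: Cd²⁺/Cd. E°cell = +0.21 V, n = 2.
log K = nE°cell / 0.0592 = (2)(+0.21) / 0.0592 = 7.1.

7.1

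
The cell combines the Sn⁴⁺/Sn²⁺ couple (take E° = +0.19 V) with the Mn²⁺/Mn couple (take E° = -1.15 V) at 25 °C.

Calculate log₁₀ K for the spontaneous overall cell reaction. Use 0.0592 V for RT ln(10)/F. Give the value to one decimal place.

45.3

Cathode: Sn⁴⁺/Sn²⁺; anode: Mn²⁺/Mn. E°cell = +1.34 V, n = 2.
log K = nE°cell / 0.0592 = (2)(+1.34) / 0.0592 = 45.3.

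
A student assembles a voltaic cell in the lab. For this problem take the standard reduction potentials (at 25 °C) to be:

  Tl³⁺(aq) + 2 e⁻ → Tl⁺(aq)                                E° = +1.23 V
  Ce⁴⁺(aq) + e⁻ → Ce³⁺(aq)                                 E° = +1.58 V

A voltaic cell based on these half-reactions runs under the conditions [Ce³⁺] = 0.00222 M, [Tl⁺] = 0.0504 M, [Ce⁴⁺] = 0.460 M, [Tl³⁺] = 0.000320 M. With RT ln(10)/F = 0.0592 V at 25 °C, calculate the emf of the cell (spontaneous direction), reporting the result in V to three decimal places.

+0.552 V

Ce⁴⁺/Ce³⁺ is the cathode (higher E°), Tl³⁺/Tl⁺ the anode: E°cell = +1.58 − (+1.23) = +0.35 V, n = 2.
Overall: 2 Ce⁴⁺(aq) + Tl⁺(aq) → 2 Ce³⁺(aq) + Tl³⁺(aq)
Q = [Ce³⁺]^2·[Tl³⁺] / ([Ce⁴⁺]^2·[Tl⁺]); log Q = -6.830.
E = E° − (0.0592/n) log Q = +0.35 − (0.0592/2)(-6.830) = +0.552 V.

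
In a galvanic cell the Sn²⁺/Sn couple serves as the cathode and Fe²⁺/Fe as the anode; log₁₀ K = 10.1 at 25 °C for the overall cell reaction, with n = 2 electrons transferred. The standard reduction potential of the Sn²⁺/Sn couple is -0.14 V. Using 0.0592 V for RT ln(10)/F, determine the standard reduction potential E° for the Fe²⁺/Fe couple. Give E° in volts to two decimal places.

-0.44 V

E°cell = (0.0592/n)·log K = (0.0592/2)(10.1) = +0.299 V.
Since Sn²⁺/Sn is the cathode and Fe²⁺/Fe the anode, E°cell = E°(Sn²⁺/Sn) − E°(Fe²⁺/Fe).
So E°(Fe²⁺/Fe) = E°(Sn²⁺/Sn) − E°cell = (-0.14) − (+0.299) = -0.44 V.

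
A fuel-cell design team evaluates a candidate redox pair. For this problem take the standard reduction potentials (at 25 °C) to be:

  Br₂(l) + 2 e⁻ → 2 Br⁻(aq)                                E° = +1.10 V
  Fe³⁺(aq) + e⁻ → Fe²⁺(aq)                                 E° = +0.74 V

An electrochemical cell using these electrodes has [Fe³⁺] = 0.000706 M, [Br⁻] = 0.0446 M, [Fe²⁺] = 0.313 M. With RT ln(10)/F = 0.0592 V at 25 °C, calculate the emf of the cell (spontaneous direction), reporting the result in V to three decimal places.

+0.597 V

Br₂/Br⁻ is the cathode (higher E°), Fe³⁺/Fe²⁺ the anode: E°cell = +1.10 − (+0.74) = +0.36 V, n = 2.
Overall: Br₂(l) + 2 Fe²⁺(aq) → 2 Br⁻(aq) + 2 Fe³⁺(aq)
Q = [Br⁻]^2·[Fe³⁺]^2 / ([Fe²⁺]^2); log Q = -7.995.
E = E° − (0.0592/n) log Q = +0.36 − (0.0592/2)(-7.995) = +0.597 V.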